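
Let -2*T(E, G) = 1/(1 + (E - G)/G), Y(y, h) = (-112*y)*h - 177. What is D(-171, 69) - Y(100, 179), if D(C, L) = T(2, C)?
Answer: 8020079/4 ≈ 2.0050e+6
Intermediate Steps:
Y(y, h) = -177 - 112*h*y (Y(y, h) = -112*h*y - 177 = -177 - 112*h*y)
T(E, G) = -1/(2*(1 + (E - G)/G))
D(C, L) = -C/4 (D(C, L) = -½*C/2 = -½*C*½ = -C/4)
D(-171, 69) - Y(100, 179) = -¼*(-171) - (-177 - 112*179*100) = 171/4 - (-177 - 2004800) = 171/4 - 1*(-2004977) = 171/4 + 2004977 = 8020079/4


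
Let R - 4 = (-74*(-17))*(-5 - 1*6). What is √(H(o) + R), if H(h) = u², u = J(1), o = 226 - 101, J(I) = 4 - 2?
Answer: I*√13830 ≈ 117.6*I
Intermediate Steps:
J(I) = 2
o = 125
u = 2
R = -13834 (R = 4 + (-74*(-17))*(-5 - 1*6) = 4 + 1258*(-5 - 6) = 4 + 1258*(-11) = 4 - 13838 = -13834)
H(h) = 4 (H(h) = 2² = 4)
√(H(o) + R) = √(4 - 13834) = √(-13830) = I*√13830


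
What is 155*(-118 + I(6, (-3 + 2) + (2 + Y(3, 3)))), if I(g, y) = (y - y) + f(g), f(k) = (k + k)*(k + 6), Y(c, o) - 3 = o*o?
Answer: 4030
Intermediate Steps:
Y(c, o) = 3 + o² (Y(c, o) = 3 + o*o = 3 + o²)
f(k) = 2*k*(6 + k) (f(k) = (2*k)*(6 + k) = 2*k*(6 + k))
I(g, y) = 2*g*(6 + g) (I(g, y) = (y - y) + 2*g*(6 + g) = 0 + 2*g*(6 + g) = 2*g*(6 + g))
155*(-118 + I(6, (-3 + 2) + (2 + Y(3, 3)))) = 155*(-118 + 2*6*(6 + 6)) = 155*(-118 + 2*6*12) = 155*(-118 + 144) = 155*26 = 4030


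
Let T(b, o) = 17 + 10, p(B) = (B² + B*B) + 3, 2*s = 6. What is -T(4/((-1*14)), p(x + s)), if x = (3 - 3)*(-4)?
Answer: -27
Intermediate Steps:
s = 3 (s = (½)*6 = 3)
x = 0 (x = 0*(-4) = 0)
p(B) = 3 + 2*B² (p(B) = (B² + B²) + 3 = 2*B² + 3 = 3 + 2*B²)
T(b, o) = 27
-T(4/((-1*14)), p(x + s)) = -1*27 = -27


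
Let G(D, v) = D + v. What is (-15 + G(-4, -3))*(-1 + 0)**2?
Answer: -22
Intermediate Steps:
(-15 + G(-4, -3))*(-1 + 0)**2 = (-15 + (-4 - 3))*(-1 + 0)**2 = (-15 - 7)*(-1)**2 = -22*1 = -22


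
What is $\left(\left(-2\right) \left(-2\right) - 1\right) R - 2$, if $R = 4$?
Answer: $10$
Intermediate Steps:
$\left(\left(-2\right) \left(-2\right) - 1\right) R - 2 = \left(\left(-2\right) \left(-2\right) - 1\right) 4 - 2 = \left(4 - 1\right) 4 - 2 = 3 \cdot 4 - 2 = 12 - 2 = 10$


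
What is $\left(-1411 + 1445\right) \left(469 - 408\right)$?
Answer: $2074$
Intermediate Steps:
$\left(-1411 + 1445\right) \left(469 - 408\right) = 34 \left(469 - 408\right) = 34 \cdot 61 = 2074$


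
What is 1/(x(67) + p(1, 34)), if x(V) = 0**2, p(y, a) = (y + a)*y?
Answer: 1/35 ≈ 0.028571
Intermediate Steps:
p(y, a) = y*(a + y) (p(y, a) = (a + y)*y = y*(a + y))
x(V) = 0
1/(x(67) + p(1, 34)) = 1/(0 + 1*(34 + 1)) = 1/(0 + 1*35) = 1/(0 + 35) = 1/35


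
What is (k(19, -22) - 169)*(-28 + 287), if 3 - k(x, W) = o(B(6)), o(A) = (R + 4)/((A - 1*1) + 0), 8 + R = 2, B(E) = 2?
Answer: -42476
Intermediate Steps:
R = -6 (R = -8 + 2 = -6)
o(A) = -2/(-1 + A) (o(A) = (-6 + 4)/((A - 1*1) + 0) = -2/((A - 1) + 0) = -2/((-1 + A) + 0) = -2/(-1 + A))
k(x, W) = 5 (k(x, W) = 3 - (-2)/(-1 + 2) = 3 - (-2)/1 = 3 - (-2) = 3 - 1*(-2) = 3 + 2 = 5)
(k(19, -22) - 169)*(-28 + 287) = (5 - 169)*(-28 + 287) = -164*259 = -42476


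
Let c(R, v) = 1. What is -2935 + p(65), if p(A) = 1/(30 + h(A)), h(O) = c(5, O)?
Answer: -90984/31 ≈ -2935.0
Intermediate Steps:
h(O) = 1
p(A) = 1/31 (p(A) = 1/(30 + 1) = 1/31)
-2935 + p(65) = -2935 + 1/31 = -90984/31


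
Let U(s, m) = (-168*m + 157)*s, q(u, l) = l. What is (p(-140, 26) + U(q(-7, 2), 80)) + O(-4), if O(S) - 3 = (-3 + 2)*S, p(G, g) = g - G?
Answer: -26393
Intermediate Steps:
U(s, m) = s*(157 - 168*m) (U(s, m) = (157 - 168*m)*s = s*(157 - 168*m))
O(S) = 3 - S (O(S) = 3 + (-3 + 2)*S = 3 - S)
(p(-140, 26) + U(q(-7, 2), 80)) + O(-4) = ((26 - 1*(-140)) + 2*(157 - 168*80)) + (3 - 1*(-4)) = ((26 + 140) + 2*(157 - 13440)) + (3 + 4) = (166 + 2*(-13283)) + 7 = (166 - 26566) + 7 = -26400 + 7 = -26393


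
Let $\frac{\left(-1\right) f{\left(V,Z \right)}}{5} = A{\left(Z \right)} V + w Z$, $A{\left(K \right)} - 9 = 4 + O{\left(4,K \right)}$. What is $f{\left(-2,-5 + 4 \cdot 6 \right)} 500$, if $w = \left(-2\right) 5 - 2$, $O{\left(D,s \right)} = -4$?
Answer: $615000$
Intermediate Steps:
$w = -12$ ($w = -10 - 2 = -12$)
$A{\left(K \right)} = 9$ ($A{\left(K \right)} = 9 + \left(4 - 4\right) = 9 + 0 = 9$)
$f{\left(V,Z \right)} = - 45 V + 60 Z$ ($f{\left(V,Z \right)} = - 5 \left(9 V - 12 Z\right) = - 5 \left(- 12 Z + 9 V\right) = - 45 V + 60 Z$)
$f{\left(-2,-5 + 4 \cdot 6 \right)} 500 = \left(\left(-45\right) \left(-2\right) + 60 \left(-5 + 4 \cdot 6\right)\right) 500 = \left(90 + 60 \left(-5 + 24\right)\right) 500 = \left(90 + 60 \cdot 19\right) 500 = \left(90 + 1140\right) 500 = 1230 \cdot 500 = 615000$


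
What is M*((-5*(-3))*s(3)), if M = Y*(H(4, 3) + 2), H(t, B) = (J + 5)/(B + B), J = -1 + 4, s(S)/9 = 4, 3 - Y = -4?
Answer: 12600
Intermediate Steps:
Y = 7 (Y = 3 - 1*(-4) = 3 + 4 = 7)
s(S) = 36 (s(S) = 9*4 = 36)
J = 3
H(t, B) = 4/B (H(t, B) = (3 + 5)/(B + B) = 8/((2*B)) = 8*(1/(2*B)) = 4/B)
M = 70/3 (M = 7*(4/3 + 2) = 7*(10/3) = 70/3 ≈ 23.333)
M*((-5*(-3))*s(3)) = 70*(-5*(-3)*36)/3 = 70*(15*36)/3 = (70/3)*540 = 12600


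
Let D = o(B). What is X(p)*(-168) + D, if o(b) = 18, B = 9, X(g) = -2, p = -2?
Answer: 354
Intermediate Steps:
D = 18
X(p)*(-168) + D = -2*(-168) + 18 = 336 + 18 = 354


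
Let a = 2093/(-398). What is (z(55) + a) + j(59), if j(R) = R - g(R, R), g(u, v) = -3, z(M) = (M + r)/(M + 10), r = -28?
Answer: 1478641/25870 ≈ 57.157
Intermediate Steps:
z(M) = (-28 + M)/(10 + M) (z(M) = (M - 28)/(M + 10) = (-28 + M)/(10 + M))
j(R) = 3 + R (j(R) = R - 1*(-3) = R + 3 = 3 + R)
a = -2093/398 (a = 2093*(-1/398) = -2093/398 ≈ -5.2588)
(z(55) + a) + j(59) = ((-28 + 55)/(10 + 55) - 2093/398) + (3 + 59) = (27/65 - 2093/398) + 62 = -125299/25870 + 62 = 1478641/25870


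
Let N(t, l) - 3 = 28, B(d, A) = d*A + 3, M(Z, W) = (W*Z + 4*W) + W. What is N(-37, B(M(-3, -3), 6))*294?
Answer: 9114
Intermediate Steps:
M(Z, W) = 5*W + W*Z (M(Z, W) = (4*W + W*Z) + W = 5*W + W*Z)
B(d, A) = 3 + A*d (B(d, A) = A*d + 3 = 3 + A*d)
N(t, l) = 31 (N(t, l) = 3 + 28 = 31)
N(-37, B(M(-3, -3), 6))*294 = 31*294 = 9114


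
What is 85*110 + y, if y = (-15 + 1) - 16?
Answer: 9320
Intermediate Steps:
y = -30 (y = -14 - 16 = -30)
85*110 + y = 85*110 - 30 = 9350 - 30 = 9320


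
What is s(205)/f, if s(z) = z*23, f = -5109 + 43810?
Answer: 4715/38701 ≈ 0.12183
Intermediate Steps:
f = 38701
s(z) = 23*z
s(205)/f = (23*205)/38701 = 4715*(1/38701) = 4715/38701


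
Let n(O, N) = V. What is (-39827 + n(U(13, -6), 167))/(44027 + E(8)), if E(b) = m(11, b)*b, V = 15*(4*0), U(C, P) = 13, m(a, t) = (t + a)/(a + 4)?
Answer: -597405/660557 ≈ -0.90440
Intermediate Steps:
m(a, t) = (a + t)/(4 + a)
V = 0 (V = 15*0 = 0)
n(O, N) = 0
E(b) = b*(11/15 + b/15) (E(b) = ((11 + b)/(4 + 11))*b = ((11 + b)/15)*b = (11/15 + b/15)*b = b*(11/15 + b/15))
(-39827 + n(U(13, -6), 167))/(44027 + E(8)) = (-39827 + 0)/(44027 + (1/15)*8*(11 + 8)) = -39827/(44027 + (1/15)*8*19) = -39827/(44027 + 152/15) = -39827/660557/15 = -39827*15/660557 = -597405/660557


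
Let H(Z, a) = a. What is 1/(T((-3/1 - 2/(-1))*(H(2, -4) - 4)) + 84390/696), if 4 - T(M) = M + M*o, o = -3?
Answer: 4/565 ≈ 0.0070796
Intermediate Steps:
T(M) = 4 + 2*M (T(M) = 4 - (M + M*(-3)) = 4 - (M - 3*M) = 4 - (-2)*M = 4 + 2*M)
1/(T((-3/1 - 2/(-1))*(H(2, -4) - 4)) + 84390/696) = 1/((4 + 2*((-3/1 - 2/(-1))*(-4 - 4))) + 84390/696) = 1/((4 + 2*((-3*1 - 2*(-1))*(-8))) + 84390*(1/696)) = 1/((4 + 2*((-3 + 2)*(-8))) + 485/4) = 1/((4 + 2*(-1*(-8))) + 485/4) = 1/((4 + 2*8) + 485/4) = 1/((4 + 16) + 485/4) = 1/(20 + 485/4) = 1/(565/4) = 4/565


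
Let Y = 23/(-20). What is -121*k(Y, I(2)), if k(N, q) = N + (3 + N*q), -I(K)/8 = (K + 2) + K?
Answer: -138061/20 ≈ -6903.0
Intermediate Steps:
I(K) = -16 - 16*K (I(K) = -8*((K + 2) + K) = -8*((2 + K) + K) = -8*(2 + 2*K) = -16 - 16*K)
Y = -23/20 (Y = 23*(-1/20) = -23/20 ≈ -1.1500)
k(N, q) = 3 + N + N*q
-121*k(Y, I(2)) = -121*(3 - 23/20 - 23*(-16 - 16*2)/20) = -121*(3 - 23/20 - 23*(-16 - 32)/20) = -121*(3 - 23/20 - 23/20*(-48)) = -121*(3 - 23/20 + 276/5) = -121*1141/20 = -138061/20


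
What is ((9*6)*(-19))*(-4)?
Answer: 4104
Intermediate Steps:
((9*6)*(-19))*(-4) = (54*(-19))*(-4) = -1026*(-4) = 4104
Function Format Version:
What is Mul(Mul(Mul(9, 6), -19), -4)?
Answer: 4104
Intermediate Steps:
Mul(Mul(Mul(9, 6), -19), -4) = Mul(Mul(54, -19), -4) = Mul(-1026, -4) = 4104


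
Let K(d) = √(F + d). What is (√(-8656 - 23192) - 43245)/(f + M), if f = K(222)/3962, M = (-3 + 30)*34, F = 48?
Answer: -11540211418260/244974311059 + 9518705*√30/244974311059 - 7924*I*√6635/734922933177 + 533713096*I*√7962/244974311059 ≈ -47.108 + 0.1944*I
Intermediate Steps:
K(d) = √(48 + d)
M = 918 (M = 27*34 = 918)
f = 3*√30/3962 (f = √(48 + 222)/3962 = √270*(1/3962) = (3*√30)*(1/3962) = 3*√30/3962 ≈ 0.0041473)
(√(-8656 - 23192) - 43245)/(f + M) = (√(-8656 - 23192) - 43245)/(3*√30/3962 + 918) = (√(-31848) - 43245)/(918 + 3*√30/3962) = (2*I*√7962 - 43245)/(918 + 3*√30/3962) = (-43245 + 2*I*√7962)/(918 + 3*√30/3962)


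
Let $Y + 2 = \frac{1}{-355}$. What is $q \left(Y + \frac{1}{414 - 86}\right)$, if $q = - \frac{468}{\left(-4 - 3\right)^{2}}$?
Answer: $\frac{27243801}{1426390} \approx 19.1$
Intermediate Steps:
$Y = - \frac{711}{355}$ ($Y = -2 + \frac{1}{-355} = -2 - \frac{1}{355} = - \frac{711}{355} \approx -2.0028$)
$q = - \frac{468}{49}$ ($q = - \frac{468}{\left(-7\right)^{2}} = - \frac{468}{49} \approx -9.551$)
$q \left(Y + \frac{1}{414 - 86}\right) = - \frac{468 \left(- \frac{711}{355} + \frac{1}{414 - 86}\right)}{49} = - \frac{468 \left(- \frac{711}{355} + \frac{1}{328}\right)}{49} = \left(- \frac{468}{49}\right) \left(- \frac{232853}{116440}\right) = \frac{27243801}{1426390}$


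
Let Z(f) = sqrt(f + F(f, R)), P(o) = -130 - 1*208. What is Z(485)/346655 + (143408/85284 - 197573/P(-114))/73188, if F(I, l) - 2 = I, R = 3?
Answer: 4224571909/527429175624 + 18*sqrt(3)/346655 ≈ 0.0080997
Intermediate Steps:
P(o) = -338 (P(o) = -130 - 208 = -338)
F(I, l) = 2 + I
Z(f) = sqrt(2 + 2*f) (Z(f) = sqrt(f + (2 + f)) = sqrt(2 + 2*f))
Z(485)/346655 + (143408/85284 - 197573/P(-114))/73188 = sqrt(2 + 2*485)/346655 + (143408/85284 - 197573/(-338))/73188 = sqrt(2 + 970)*(1/346655) + (143408*(1/85284) - 197573*(-1/338))*(1/73188) = sqrt(972)*(1/346655) + (35852/21321 + 197573/338)*(1/73188) = (18*sqrt(3))*(1/346655) + (4224571909/7206498)*(1/73188) = 18*sqrt(3)/346655 + 4224571909/527429175624 = 4224571909/527429175624 + 18*sqrt(3)/346655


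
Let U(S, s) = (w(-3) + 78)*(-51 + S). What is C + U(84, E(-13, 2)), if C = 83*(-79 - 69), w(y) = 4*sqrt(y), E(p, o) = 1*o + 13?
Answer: -9710 + 132*I*sqrt(3) ≈ -9710.0 + 228.63*I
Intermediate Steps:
E(p, o) = 13 + o (E(p, o) = o + 13 = 13 + o)
U(S, s) = (-51 + S)*(78 + 4*I*sqrt(3)) (U(S, s) = (4*sqrt(-3) + 78)*(-51 + S) = (4*(I*sqrt(3)) + 78)*(-51 + S) = (4*I*sqrt(3) + 78)*(-51 + S) = (78 + 4*I*sqrt(3))*(-51 + S) = (-51 + S)*(78 + 4*I*sqrt(3)))
C = -12284 (C = 83*(-148) = -12284)
C + U(84, E(-13, 2)) = -12284 + (-3978 + 78*84 - 204*I*sqrt(3) + 4*I*84*sqrt(3)) = -12284 + (-3978 + 6552 - 204*I*sqrt(3) + 336*I*sqrt(3)) = -12284 + (2574 + 132*I*sqrt(3)) = -9710 + 132*I*sqrt(3)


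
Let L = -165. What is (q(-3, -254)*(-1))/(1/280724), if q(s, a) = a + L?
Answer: 117623356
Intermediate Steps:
q(s, a) = -165 + a (q(s, a) = a - 165 = -165 + a)
(q(-3, -254)*(-1))/(1/280724) = ((-165 - 254)*(-1))/(1/280724) = (-419*(-1))/(1/280724) = 419*280724 = 117623356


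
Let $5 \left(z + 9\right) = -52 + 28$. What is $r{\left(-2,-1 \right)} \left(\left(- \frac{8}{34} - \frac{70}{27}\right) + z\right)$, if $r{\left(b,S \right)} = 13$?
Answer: $- \frac{496093}{2295} \approx -216.16$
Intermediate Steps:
$z = - \frac{69}{5}$ ($z = -9 + \frac{-52 + 28}{5} = -9 + \frac{1}{5} \left(-24\right) = -9 - \frac{24}{5} = - \frac{69}{5} \approx -13.8$)
$r{\left(-2,-1 \right)} \left(\left(- \frac{8}{34} - \frac{70}{27}\right) + z\right) = 13 \left(\left(- \frac{8}{34} - \frac{70}{27}\right) - \frac{69}{5}\right) = 13 \left(\left(\left(-8\right) \frac{1}{34} - \frac{70}{27}\right) - \frac{69}{5}\right) = 13 \left(\left(- \frac{4}{17} - \frac{70}{27}\right) - \frac{69}{5}\right) = 13 \left(- \frac{1298}{459} - \frac{69}{5}\right) = 13 \left(- \frac{38161}{2295}\right) = - \frac{496093}{2295}$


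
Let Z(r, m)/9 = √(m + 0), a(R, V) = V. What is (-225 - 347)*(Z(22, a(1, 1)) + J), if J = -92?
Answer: 47476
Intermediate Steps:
Z(r, m) = 9*√m (Z(r, m) = 9*√(m + 0) = 9*√m)
(-225 - 347)*(Z(22, a(1, 1)) + J) = (-225 - 347)*(9*√1 - 92) = -572*(9*1 - 92) = -572*(9 - 92) = -572*(-83) = 47476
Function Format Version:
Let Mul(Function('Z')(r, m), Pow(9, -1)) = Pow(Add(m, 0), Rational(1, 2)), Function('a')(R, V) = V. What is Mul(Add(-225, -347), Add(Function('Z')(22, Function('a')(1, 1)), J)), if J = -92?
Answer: 47476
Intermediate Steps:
Function('Z')(r, m) = Mul(9, Pow(m, Rational(1, 2))) (Function('Z')(r, m) = Mul(9, Pow(Add(m, 0), Rational(1, 2))) = Mul(9, Pow(m, Rational(1, 2))))
Mul(Add(-225, -347), Add(Function('Z')(22, Function('a')(1, 1)), J)) = Mul(Add(-225, -347), Add(Mul(9, Pow(1, Rational(1, 2))), -92)) = Mul(-572, Add(Mul(9, 1), -92)) = Mul(-572, Add(9, -92)) = Mul(-572, -83) = 47476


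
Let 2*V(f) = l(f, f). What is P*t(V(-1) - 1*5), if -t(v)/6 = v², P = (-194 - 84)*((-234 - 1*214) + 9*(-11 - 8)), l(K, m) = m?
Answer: -31232883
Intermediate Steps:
V(f) = f/2
P = 172082 (P = -278*((-234 - 214) + 9*(-19)) = -278*(-448 - 171) = -278*(-619) = 172082)
t(v) = -6*v²
P*t(V(-1) - 1*5) = 172082*(-6*((½)*(-1) - 1*5)²) = 172082*(-6*(-½ - 5)²) = 172082*(-6*(-11/2)²) = 172082*(-6*121/4) = 172082*(-363/2) = -31232883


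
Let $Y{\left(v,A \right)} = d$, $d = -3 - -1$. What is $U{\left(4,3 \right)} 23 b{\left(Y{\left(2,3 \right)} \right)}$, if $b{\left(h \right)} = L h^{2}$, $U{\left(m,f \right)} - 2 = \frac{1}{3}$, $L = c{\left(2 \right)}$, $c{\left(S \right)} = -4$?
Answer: $- \frac{2576}{3} \approx -858.67$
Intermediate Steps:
$d = -2$ ($d = -3 + 1 = -2$)
$L = -4$
$Y{\left(v,A \right)} = -2$
$U{\left(m,f \right)} = \frac{7}{3}$ ($U{\left(m,f \right)} = 2 + \frac{1}{3} = \frac{7}{3}$)
$b{\left(h \right)} = - 4 h^{2}$
$U{\left(4,3 \right)} 23 b{\left(Y{\left(2,3 \right)} \right)} = \frac{7}{3} \cdot 23 \left(- 4 \left(-2\right)^{2}\right) = \frac{161 \left(\left(-4\right) 4\right)}{3} = \frac{161}{3} \left(-16\right) = - \frac{2576}{3}$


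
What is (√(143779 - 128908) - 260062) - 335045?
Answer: -595107 + √14871 ≈ -5.9499e+5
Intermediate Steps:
(√(143779 - 128908) - 260062) - 335045 = (√14871 - 260062) - 335045 = (-260062 + √14871) - 335045 = -595107 + √14871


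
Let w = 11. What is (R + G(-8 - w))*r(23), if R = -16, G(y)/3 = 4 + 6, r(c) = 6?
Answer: 84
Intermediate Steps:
G(y) = 30 (G(y) = 3*(4 + 6) = 3*10 = 30)
(R + G(-8 - w))*r(23) = (-16 + 30)*6 = 14*6 = 84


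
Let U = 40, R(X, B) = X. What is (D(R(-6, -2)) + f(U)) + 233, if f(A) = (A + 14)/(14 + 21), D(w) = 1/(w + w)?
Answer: 98473/420 ≈ 234.46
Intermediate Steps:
D(w) = 1/(2*w)
f(A) = 2/5 + A/35 (f(A) = (14 + A)/35 = (14 + A)*(1/35) = 2/5 + A/35)
(D(R(-6, -2)) + f(U)) + 233 = ((1/2)/(-6) + (2/5 + (1/35)*40)) + 233 = ((1/2)*(-1/6) + (2/5 + 8/7)) + 233 = (-1/12 + 54/35) + 233 = 613/420 + 233 = 98473/420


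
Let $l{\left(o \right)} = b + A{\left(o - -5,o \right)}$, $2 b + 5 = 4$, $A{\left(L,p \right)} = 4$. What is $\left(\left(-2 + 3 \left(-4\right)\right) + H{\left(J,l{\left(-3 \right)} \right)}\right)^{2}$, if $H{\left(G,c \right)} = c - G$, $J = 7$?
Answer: $\frac{1225}{4} \approx 306.25$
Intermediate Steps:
$b = - \frac{1}{2}$ ($b = - \frac{5}{2} + \frac{1}{2} \cdot 4 = - \frac{5}{2} + 2 = - \frac{1}{2} \approx -0.5$)
$l{\left(o \right)} = \frac{7}{2}$ ($l{\left(o \right)} = - \frac{1}{2} + 4 = \frac{7}{2}$)
$\left(\left(-2 + 3 \left(-4\right)\right) + H{\left(J,l{\left(-3 \right)} \right)}\right)^{2} = \left(\left(-2 + 3 \left(-4\right)\right) + \left(\frac{7}{2} - 7\right)\right)^{2} = \left(\left(-2 - 12\right) + \left(\frac{7}{2} - 7\right)\right)^{2} = \left(-14 - \frac{7}{2}\right)^{2} = \left(- \frac{35}{2}\right)^{2} = \frac{1225}{4}$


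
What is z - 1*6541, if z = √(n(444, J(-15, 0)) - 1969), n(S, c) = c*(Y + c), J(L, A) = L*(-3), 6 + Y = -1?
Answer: -6541 + I*√259 ≈ -6541.0 + 16.093*I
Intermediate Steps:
Y = -7 (Y = -6 - 1 = -7)
J(L, A) = -3*L
n(S, c) = c*(-7 + c)
z = I*√259 (z = √((-3*(-15))*(-7 - 3*(-15)) - 1969) = √(45*(-7 + 45) - 1969) = √(45*38 - 1969) = √(1710 - 1969) = √(-259) = I*√259 ≈ 16.093*I)
z - 1*6541 = I*√259 - 1*6541 = I*√259 - 6541 = -6541 + I*√259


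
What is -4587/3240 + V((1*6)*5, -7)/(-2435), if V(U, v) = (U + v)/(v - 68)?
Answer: -18613919/13149000 ≈ -1.4156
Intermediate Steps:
V(U, v) = (U + v)/(-68 + v)
-4587/3240 + V((1*6)*5, -7)/(-2435) = -4587/3240 + (((1*6)*5 - 7)/(-68 - 7))/(-2435) = -4587*1/3240 + ((6*5 - 7)/(-75))*(-1/2435) = -1529/1080 - (30 - 7)/75*(-1/2435) = -1529/1080 - 1/75*23*(-1/2435) = -1529/1080 - 23/75*(-1/2435) = -1529/1080 + 23/182625 = -18613919/13149000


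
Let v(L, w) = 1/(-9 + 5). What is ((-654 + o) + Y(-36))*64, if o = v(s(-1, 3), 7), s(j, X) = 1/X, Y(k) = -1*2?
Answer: -42000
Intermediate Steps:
Y(k) = -2
v(L, w) = -1/4 (v(L, w) = 1/(-4) = -1/4)
o = -1/4 ≈ -0.25000
((-654 + o) + Y(-36))*64 = ((-654 - 1/4) - 2)*64 = (-2617/4 - 2)*64 = -2625/4*64 = -42000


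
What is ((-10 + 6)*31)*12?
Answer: -1488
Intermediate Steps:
((-10 + 6)*31)*12 = -4*31*12 = -124*12 = -1488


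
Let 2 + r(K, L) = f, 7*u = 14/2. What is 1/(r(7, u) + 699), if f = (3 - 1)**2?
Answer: 1/701 ≈ 0.0014265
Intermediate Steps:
f = 4 (f = 2**2 = 4)
u = 1 (u = (14/2)/7 = (14*(1/2))/7 = (1/7)*7 = 1)
r(K, L) = 2 (r(K, L) = -2 + 4 = 2)
1/(r(7, u) + 699) = 1/(2 + 699) = 1/701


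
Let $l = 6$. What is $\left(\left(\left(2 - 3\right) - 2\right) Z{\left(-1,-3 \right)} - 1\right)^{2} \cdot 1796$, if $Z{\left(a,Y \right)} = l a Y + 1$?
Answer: $6041744$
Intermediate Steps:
$Z{\left(a,Y \right)} = 1 + 6 Y a$ ($Z{\left(a,Y \right)} = 6 a Y + 1 = 6 Y a + 1 = 1 + 6 Y a$)
$\left(\left(\left(2 - 3\right) - 2\right) Z{\left(-1,-3 \right)} - 1\right)^{2} \cdot 1796 = \left(\left(\left(2 - 3\right) - 2\right) \left(1 + 6 \left(-3\right) \left(-1\right)\right) - 1\right)^{2} \cdot 1796 = \left(\left(-1 - 2\right) \left(1 + 18\right) - 1\right)^{2} \cdot 1796 = \left(\left(-3\right) 19 - 1\right)^{2} \cdot 1796 = \left(-57 - 1\right)^{2} \cdot 1796 = \left(-58\right)^{2} \cdot 1796 = 3364 \cdot 1796 = 6041744$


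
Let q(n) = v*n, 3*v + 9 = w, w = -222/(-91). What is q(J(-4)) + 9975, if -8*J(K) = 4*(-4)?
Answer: 907327/91 ≈ 9970.6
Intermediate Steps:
w = 222/91 (w = -222*(-1/91) = 222/91 ≈ 2.4396)
J(K) = 2 (J(K) = -(-4)/2 = -1/8*(-16) = 2)
v = -199/91 (v = -3 + (1/3)*(222/91) = -3 + 74/91 = -199/91 ≈ -2.1868)
q(n) = -199*n/91
q(J(-4)) + 9975 = -199/91*2 + 9975 = -398/91 + 9975 = 907327/91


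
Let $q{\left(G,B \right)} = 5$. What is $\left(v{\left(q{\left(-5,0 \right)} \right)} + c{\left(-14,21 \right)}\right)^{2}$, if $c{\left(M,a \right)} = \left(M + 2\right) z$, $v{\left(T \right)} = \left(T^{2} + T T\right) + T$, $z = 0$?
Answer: $3025$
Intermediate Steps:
$v{\left(T \right)} = T + 2 T^{2}$ ($v{\left(T \right)} = \left(T^{2} + T^{2}\right) + T = 2 T^{2} + T = T + 2 T^{2}$)
$c{\left(M,a \right)} = 0$ ($c{\left(M,a \right)} = \left(M + 2\right) 0 = \left(2 + M\right) 0 = 0$)
$\left(v{\left(q{\left(-5,0 \right)} \right)} + c{\left(-14,21 \right)}\right)^{2} = \left(5 \left(1 + 2 \cdot 5\right) + 0\right)^{2} = \left(5 \left(1 + 10\right) + 0\right)^{2} = \left(5 \cdot 11 + 0\right)^{2} = \left(55 + 0\right)^{2} = 55^{2} = 3025$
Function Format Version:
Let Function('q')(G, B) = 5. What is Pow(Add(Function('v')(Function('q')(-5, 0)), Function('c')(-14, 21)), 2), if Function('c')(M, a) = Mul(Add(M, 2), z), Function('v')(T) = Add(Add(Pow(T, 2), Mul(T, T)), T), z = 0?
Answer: 3025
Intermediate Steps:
Function('v')(T) = Add(T, Mul(2, Pow(T, 2))) (Function('v')(T) = Add(Add(Pow(T, 2), Pow(T, 2)), T) = Add(Mul(2, Pow(T, 2)), T) = Add(T, Mul(2, Pow(T, 2))))
Function('c')(M, a) = 0 (Function('c')(M, a) = Mul(Add(M, 2), 0) = Mul(Add(2, M), 0) = 0)
Pow(Add(Function('v')(Function('q')(-5, 0)), Function('c')(-14, 21)), 2) = Pow(Add(Mul(5, Add(1, Mul(2, 5))), 0), 2) = Pow(Add(Mul(5, Add(1, 10)), 0), 2) = Pow(Add(Mul(5, 11), 0), 2) = Pow(Add(55, 0), 2) = Pow(55, 2) = 3025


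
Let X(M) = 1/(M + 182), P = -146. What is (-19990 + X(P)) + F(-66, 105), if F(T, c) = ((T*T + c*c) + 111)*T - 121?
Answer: -37532987/36 ≈ -1.0426e+6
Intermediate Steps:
X(M) = 1/(182 + M)
F(T, c) = -121 + T*(111 + T² + c²) (F(T, c) = ((T² + c²) + 111)*T - 121 = (111 + T² + c²)*T - 121 = T*(111 + T² + c²) - 121 = -121 + T*(111 + T² + c²))
(-19990 + X(P)) + F(-66, 105) = (-19990 + 1/(182 - 146)) + (-121 + (-66)³ + 111*(-66) - 66*105²) = (-19990 + 1/36) + (-121 - 287496 - 7326 - 66*11025) = (-19990 + 1/36) + (-121 - 287496 - 7326 - 727650) = -719639/36 - 1022593 = -37532987/36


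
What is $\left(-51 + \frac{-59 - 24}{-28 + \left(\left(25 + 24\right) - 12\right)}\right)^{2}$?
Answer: $\frac{293764}{81} \approx 3626.7$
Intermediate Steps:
$\left(-51 + \frac{-59 - 24}{-28 + \left(\left(25 + 24\right) - 12\right)}\right)^{2} = \left(-51 - \frac{83}{-28 + \left(49 - 12\right)}\right)^{2} = \left(-51 - \frac{83}{-28 + 37}\right)^{2} = \left(-51 - \frac{83}{9}\right)^{2} = \left(- \frac{542}{9}\right)^{2} = \frac{293764}{81}$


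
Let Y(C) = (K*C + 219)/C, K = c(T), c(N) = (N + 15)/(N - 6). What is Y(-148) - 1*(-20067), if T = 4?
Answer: 2968291/148 ≈ 20056.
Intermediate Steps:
c(N) = (15 + N)/(-6 + N)
K = -19/2 (K = (15 + 4)/(-6 + 4) = 19/(-2) = -½*19 = -19/2 ≈ -9.5000)
Y(C) = (219 - 19*C/2)/C (Y(C) = (-19*C/2 + 219)/C = (219 - 19*C/2)/C)
Y(-148) - 1*(-20067) = (-19/2 + 219/(-148)) - 1*(-20067) = (-19/2 + 219*(-1/148)) + 20067 = (-19/2 - 219/148) + 20067 = -1625/148 + 20067 = 2968291/148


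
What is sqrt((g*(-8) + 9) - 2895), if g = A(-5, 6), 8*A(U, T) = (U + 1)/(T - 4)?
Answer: 2*I*sqrt(721) ≈ 53.703*I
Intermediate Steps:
A(U, T) = (1 + U)/(8*(-4 + T)) (A(U, T) = ((U + 1)/(T - 4))/8 = ((1 + U)/(-4 + T))/8 = (1 + U)/(8*(-4 + T)))
g = -1/4 (g = (1 - 5)/(8*(-4 + 6)) = (1/8)*(-4)/2 = (1/8)*(1/2)*(-4) = -1/4 ≈ -0.25000)
sqrt((g*(-8) + 9) - 2895) = sqrt((-1/4*(-8) + 9) - 2895) = sqrt((2 + 9) - 2895) = sqrt(11 - 2895) = sqrt(-2884) = 2*I*sqrt(721)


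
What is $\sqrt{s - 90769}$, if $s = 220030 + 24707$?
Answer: $4 \sqrt{9623} \approx 392.39$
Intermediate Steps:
$s = 244737$
$\sqrt{s - 90769} = \sqrt{244737 - 90769} = \sqrt{153968} = 4 \sqrt{9623}$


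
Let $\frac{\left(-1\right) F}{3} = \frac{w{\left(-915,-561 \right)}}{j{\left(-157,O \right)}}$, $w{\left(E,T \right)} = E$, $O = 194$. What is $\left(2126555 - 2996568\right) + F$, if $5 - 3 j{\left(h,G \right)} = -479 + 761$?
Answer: $- \frac{241001836}{277} \approx -8.7004 \cdot 10^{5}$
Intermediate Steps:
$j{\left(h,G \right)} = - \frac{277}{3}$ ($j{\left(h,G \right)} = \frac{5}{3} - \frac{-479 + 761}{3} = \frac{5}{3} - 94 = - \frac{277}{3}$)
$F = - \frac{8235}{277}$ ($F = - 3 \left(- \frac{915}{- \frac{277}{3}}\right) = - 3 \left(\left(-915\right) \left(- \frac{3}{277}\right)\right) = \left(-3\right) \frac{2745}{277} = - \frac{8235}{277} \approx -29.729$)
$\left(2126555 - 2996568\right) + F = \left(2126555 - 2996568\right) - \frac{8235}{277} = -870013 - \frac{8235}{277} = - \frac{241001836}{277}$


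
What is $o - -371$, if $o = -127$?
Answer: $244$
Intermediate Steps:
$o - -371 = -127 - -371 = -127 + 371 = 244$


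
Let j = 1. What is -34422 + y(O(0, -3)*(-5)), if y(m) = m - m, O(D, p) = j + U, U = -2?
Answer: -34422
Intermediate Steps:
O(D, p) = -1 (O(D, p) = 1 - 2 = -1)
y(m) = 0
-34422 + y(O(0, -3)*(-5)) = -34422 + 0 = -34422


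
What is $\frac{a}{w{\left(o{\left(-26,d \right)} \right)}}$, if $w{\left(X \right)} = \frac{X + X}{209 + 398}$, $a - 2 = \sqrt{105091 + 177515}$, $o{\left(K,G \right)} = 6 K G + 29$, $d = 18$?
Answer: $- \frac{607}{2779} - \frac{607 \sqrt{282606}}{5558} \approx -58.276$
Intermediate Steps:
$o{\left(K,G \right)} = 29 + 6 G K$ ($o{\left(K,G \right)} = 6 G K + 29 = 29 + 6 G K$)
$a = 2 + \sqrt{282606}$ ($a = 2 + \sqrt{105091 + 177515} = 2 + \sqrt{282606} \approx 533.61$)
$w{\left(X \right)} = \frac{2 X}{607}$
$\frac{a}{w{\left(o{\left(-26,d \right)} \right)}} = \frac{2 + \sqrt{282606}}{\frac{2}{607} \left(29 + 6 \cdot 18 \left(-26\right)\right)} = \frac{2 + \sqrt{282606}}{\frac{2}{607} \left(29 - 2808\right)} = \frac{2 + \sqrt{282606}}{\frac{2}{607} \left(-2779\right)} = \frac{2 + \sqrt{282606}}{- \frac{5558}{607}} = \left(2 + \sqrt{282606}\right) \left(- \frac{607}{5558}\right) = - \frac{607}{2779} - \frac{607 \sqrt{282606}}{5558}$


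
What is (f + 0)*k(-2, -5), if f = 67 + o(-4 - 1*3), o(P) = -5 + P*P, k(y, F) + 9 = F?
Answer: -1554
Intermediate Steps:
k(y, F) = -9 + F
o(P) = -5 + P²
f = 111 (f = 67 + (-5 + (-4 - 1*3)²) = 67 + (-5 + (-4 - 3)²) = 67 + (-5 + (-7)²) = 67 + (-5 + 49) = 67 + 44 = 111)
(f + 0)*k(-2, -5) = (111 + 0)*(-9 - 5) = 111*(-14) = -1554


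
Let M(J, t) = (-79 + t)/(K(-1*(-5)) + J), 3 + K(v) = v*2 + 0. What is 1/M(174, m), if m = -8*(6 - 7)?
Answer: -181/71 ≈ -2.5493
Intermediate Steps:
K(v) = -3 + 2*v (K(v) = -3 + (v*2 + 0) = -3 + (2*v + 0) = -3 + 2*v)
m = 8 (m = -8*(-1) = 8)
M(J, t) = (-79 + t)/(7 + J) (M(J, t) = (-79 + t)/((-3 + 2*(-1*(-5))) + J) = (-79 + t)/((-3 + 2*5) + J) = (-79 + t)/((-3 + 10) + J) = (-79 + t)/(7 + J))
1/M(174, m) = 1/((-79 + 8)/(7 + 174)) = 1/(-71/181) = -181/71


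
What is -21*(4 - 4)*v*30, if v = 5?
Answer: 0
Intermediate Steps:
-21*(4 - 4)*v*30 = -21*(4 - 4)*5*30 = -0*5*30 = -21*0*30 = 0*30 = 0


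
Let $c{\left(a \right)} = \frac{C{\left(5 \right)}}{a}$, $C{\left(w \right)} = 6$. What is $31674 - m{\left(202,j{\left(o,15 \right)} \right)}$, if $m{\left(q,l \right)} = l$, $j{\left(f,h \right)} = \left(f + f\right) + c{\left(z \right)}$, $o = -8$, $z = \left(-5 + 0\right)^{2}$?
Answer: $\frac{792244}{25} \approx 31690.0$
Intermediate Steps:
$z = 25$ ($z = \left(-5\right)^{2} = 25$)
$c{\left(a \right)} = \frac{6}{a}$
$j{\left(f,h \right)} = \frac{6}{25} + 2 f$ ($j{\left(f,h \right)} = \left(f + f\right) + \frac{6}{25} = 2 f + 6 \cdot \frac{1}{25} = 2 f + \frac{6}{25} = \frac{6}{25} + 2 f$)
$31674 - m{\left(202,j{\left(o,15 \right)} \right)} = 31674 - \left(\frac{6}{25} + 2 \left(-8\right)\right) = 31674 - \left(\frac{6}{25} - 16\right) = 31674 - - \frac{394}{25} = 31674 + \frac{394}{25} = \frac{792244}{25}$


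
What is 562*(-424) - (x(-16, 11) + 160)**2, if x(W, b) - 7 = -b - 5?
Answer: -261089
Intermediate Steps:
x(W, b) = 2 - b (x(W, b) = 7 + (-b - 5) = 7 + (-5 - b) = 2 - b)
562*(-424) - (x(-16, 11) + 160)**2 = 562*(-424) - ((2 - 1*11) + 160)**2 = -238288 - ((2 - 11) + 160)**2 = -238288 - (-9 + 160)**2 = -238288 - 1*151**2 = -238288 - 1*22801 = -238288 - 22801 = -261089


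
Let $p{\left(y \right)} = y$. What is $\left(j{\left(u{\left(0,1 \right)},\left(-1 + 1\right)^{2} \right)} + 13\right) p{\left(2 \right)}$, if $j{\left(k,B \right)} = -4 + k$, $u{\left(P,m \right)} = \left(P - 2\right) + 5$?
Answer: $24$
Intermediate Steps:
$u{\left(P,m \right)} = 3 + P$ ($u{\left(P,m \right)} = \left(-2 + P\right) + 5 = 3 + P$)
$\left(j{\left(u{\left(0,1 \right)},\left(-1 + 1\right)^{2} \right)} + 13\right) p{\left(2 \right)} = \left(\left(-4 + \left(3 + 0\right)\right) + 13\right) 2 = \left(\left(-4 + 3\right) + 13\right) 2 = \left(-1 + 13\right) 2 = 12 \cdot 2 = 24$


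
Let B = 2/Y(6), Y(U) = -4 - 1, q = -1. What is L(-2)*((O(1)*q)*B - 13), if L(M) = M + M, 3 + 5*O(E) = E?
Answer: 1316/25 ≈ 52.640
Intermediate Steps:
O(E) = -3/5 + E/5
Y(U) = -5
L(M) = 2*M
B = -2/5 (B = 2/(-5) = 2*(-1/5) = -2/5 ≈ -0.40000)
L(-2)*((O(1)*q)*B - 13) = (2*(-2))*(((-3/5 + (1/5)*1)*(-1))*(-2/5) - 13) = -4*(((-3/5 + 1/5)*(-1))*(-2/5) - 13) = -4*(-2/5*(-1)*(-2/5) - 13) = -4*((2/5)*(-2/5) - 13) = -4*(-4/25 - 13) = -4*(-329/25) = 1316/25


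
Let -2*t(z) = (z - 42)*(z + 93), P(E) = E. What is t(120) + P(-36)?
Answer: -8343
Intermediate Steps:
t(z) = -(-42 + z)*(93 + z)/2 (t(z) = -(z - 42)*(z + 93)/2 = -(-42 + z)*(93 + z)/2)
t(120) + P(-36) = (1953 - 51/2*120 - 1/2*120**2) - 36 = (1953 - 3060 - 1/2*14400) - 36 = (1953 - 3060 - 7200) - 36 = -8307 - 36 = -8343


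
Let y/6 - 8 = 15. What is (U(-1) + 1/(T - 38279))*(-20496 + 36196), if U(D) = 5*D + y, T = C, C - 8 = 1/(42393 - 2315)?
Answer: 3202779639345100/1533825137 ≈ 2.0881e+6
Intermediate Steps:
y = 138 (y = 48 + 6*15 = 48 + 90 = 138)
C = 320625/40078 (C = 8 + 1/(42393 - 2315) = 8 + 1/40078 = 320625/40078 ≈ 8.0000)
T = 320625/40078 ≈ 8.0000
U(D) = 138 + 5*D (U(D) = 5*D + 138 = 138 + 5*D)
(U(-1) + 1/(T - 38279))*(-20496 + 36196) = ((138 + 5*(-1)) + 1/(320625/40078 - 38279))*(-20496 + 36196) = ((138 - 5) + 1/(-1533825137/40078))*15700 = (133 - 40078/1533825137)*15700 = (203998703143/1533825137)*15700 = 3202779639345100/1533825137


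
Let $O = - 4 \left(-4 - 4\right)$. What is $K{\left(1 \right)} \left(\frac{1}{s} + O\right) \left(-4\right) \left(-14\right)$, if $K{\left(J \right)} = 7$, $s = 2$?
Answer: $12740$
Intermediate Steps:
$O = 32$ ($O = \left(-4\right) \left(-8\right) = 32$)
$K{\left(1 \right)} \left(\frac{1}{s} + O\right) \left(-4\right) \left(-14\right) = 7 \left(\frac{1}{2} + 32\right) \left(-4\right) \left(-14\right) = 7 \cdot \frac{65}{2} \left(-4\right) \left(-14\right) = 7 \left(-130\right) \left(-14\right) = \left(-910\right) \left(-14\right) = 12740$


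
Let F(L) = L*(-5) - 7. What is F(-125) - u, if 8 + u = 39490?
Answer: -38864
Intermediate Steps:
u = 39482 (u = -8 + 39490 = 39482)
F(L) = -7 - 5*L (F(L) = -5*L - 7 = -7 - 5*L)
F(-125) - u = (-7 - 5*(-125)) - 1*39482 = (-7 + 625) - 39482 = 618 - 39482 = -38864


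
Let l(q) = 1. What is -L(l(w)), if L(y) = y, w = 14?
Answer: -1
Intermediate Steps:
-L(l(w)) = -1*1 = -1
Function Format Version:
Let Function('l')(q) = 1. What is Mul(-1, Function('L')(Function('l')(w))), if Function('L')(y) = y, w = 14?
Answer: -1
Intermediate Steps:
Mul(-1, Function('L')(Function('l')(w))) = Mul(-1, 1) = -1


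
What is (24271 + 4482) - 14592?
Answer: 14161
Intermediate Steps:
(24271 + 4482) - 14592 = 28753 - 14592 = 14161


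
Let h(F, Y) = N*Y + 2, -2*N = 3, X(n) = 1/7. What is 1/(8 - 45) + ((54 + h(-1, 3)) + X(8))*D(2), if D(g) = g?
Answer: 26744/259 ≈ 103.26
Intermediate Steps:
X(n) = 1/7
N = -3/2 (N = -1/2*3 = -3/2 ≈ -1.5000)
h(F, Y) = 2 - 3*Y/2 (h(F, Y) = -3*Y/2 + 2 = 2 - 3*Y/2)
1/(8 - 45) + ((54 + h(-1, 3)) + X(8))*D(2) = 1/(8 - 45) + ((54 + (2 - 3/2*3)) + 1/7)*2 = 1/(-37) + ((54 + (2 - 9/2)) + 1/7)*2 = -1/37 + ((54 - 5/2) + 1/7)*2 = -1/37 + (103/2 + 1/7)*2 = -1/37 + (723/14)*2 = -1/37 + 723/7 = 26744/259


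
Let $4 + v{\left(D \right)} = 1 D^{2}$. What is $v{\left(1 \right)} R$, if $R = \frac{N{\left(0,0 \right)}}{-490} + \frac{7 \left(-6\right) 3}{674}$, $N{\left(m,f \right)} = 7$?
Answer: $\frac{14241}{23590} \approx 0.60369$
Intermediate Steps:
$v{\left(D \right)} = -4 + D^{2}$ ($v{\left(D \right)} = -4 + 1 D^{2} = -4 + D^{2}$)
$R = - \frac{4747}{23590}$ ($R = \frac{7}{-490} + \frac{7 \left(-6\right) 3}{674} = 7 \left(- \frac{1}{490}\right) + \left(-42\right) 3 \cdot \frac{1}{674} = - \frac{1}{70} - \frac{63}{337} = - \frac{4747}{23590} \approx -0.20123$)
$v{\left(1 \right)} R = \left(-4 + 1^{2}\right) \left(- \frac{4747}{23590}\right) = \left(-4 + 1\right) \left(- \frac{4747}{23590}\right) = \left(-3\right) \left(- \frac{4747}{23590}\right) = \frac{14241}{23590}$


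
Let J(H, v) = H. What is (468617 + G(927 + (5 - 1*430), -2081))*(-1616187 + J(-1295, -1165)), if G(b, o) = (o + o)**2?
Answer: -28776397432002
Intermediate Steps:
G(b, o) = 4*o**2 (G(b, o) = (2*o)**2 = 4*o**2)
(468617 + G(927 + (5 - 1*430), -2081))*(-1616187 + J(-1295, -1165)) = (468617 + 4*(-2081)**2)*(-1616187 - 1295) = (468617 + 4*4330561)*(-1617482) = (468617 + 17322244)*(-1617482) = 17790861*(-1617482) = -28776397432002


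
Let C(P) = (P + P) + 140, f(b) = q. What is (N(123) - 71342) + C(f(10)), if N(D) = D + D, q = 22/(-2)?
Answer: -70978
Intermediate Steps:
q = -11 (q = 22*(-½) = -11)
f(b) = -11
C(P) = 140 + 2*P (C(P) = 2*P + 140 = 140 + 2*P)
N(D) = 2*D
(N(123) - 71342) + C(f(10)) = (2*123 - 71342) + (140 + 2*(-11)) = (246 - 71342) + (140 - 22) = -71096 + 118 = -70978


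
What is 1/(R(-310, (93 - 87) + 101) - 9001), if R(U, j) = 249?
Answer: -1/8752 ≈ -0.00011426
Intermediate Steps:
1/(R(-310, (93 - 87) + 101) - 9001) = 1/(249 - 9001) = 1/(-8752) = -1/8752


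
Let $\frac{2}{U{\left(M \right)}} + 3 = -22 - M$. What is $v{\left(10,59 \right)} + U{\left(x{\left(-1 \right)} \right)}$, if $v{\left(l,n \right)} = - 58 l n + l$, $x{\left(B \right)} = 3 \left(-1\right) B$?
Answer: $- \frac{478941}{14} \approx -34210.0$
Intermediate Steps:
$x{\left(B \right)} = - 3 B$
$v{\left(l,n \right)} = l - 58 l n$ ($v{\left(l,n \right)} = - 58 l n + l = l - 58 l n$)
$U{\left(M \right)} = \frac{2}{-25 - M}$ ($U{\left(M \right)} = \frac{2}{-3 - \left(22 + M\right)} = \frac{2}{-25 - M}$)
$v{\left(10,59 \right)} + U{\left(x{\left(-1 \right)} \right)} = 10 \left(1 - 3422\right) - \frac{2}{25 - -3} = 10 \left(1 - 3422\right) - \frac{2}{25 + 3} = 10 \left(-3421\right) - \frac{2}{28} = -34210 - \frac{1}{14} = - \frac{478941}{14}$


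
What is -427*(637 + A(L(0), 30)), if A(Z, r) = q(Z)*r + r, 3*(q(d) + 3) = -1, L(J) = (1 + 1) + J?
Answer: -242109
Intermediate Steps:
L(J) = 2 + J
q(d) = -10/3 (q(d) = -3 + (⅓)*(-1) = -3 - ⅓ = -10/3)
A(Z, r) = -7*r/3 (A(Z, r) = -10*r/3 + r = -7*r/3)
-427*(637 + A(L(0), 30)) = -427*(637 - 7/3*30) = -427*(637 - 70) = -427*567 = -242109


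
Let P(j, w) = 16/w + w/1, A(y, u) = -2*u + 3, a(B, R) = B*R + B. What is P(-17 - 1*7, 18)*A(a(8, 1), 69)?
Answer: -2550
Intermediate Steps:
a(B, R) = B + B*R
A(y, u) = 3 - 2*u
P(j, w) = w + 16/w (P(j, w) = 16/w + w*1 = 16/w + w = w + 16/w)
P(-17 - 1*7, 18)*A(a(8, 1), 69) = (18 + 16/18)*(3 - 2*69) = (18 + 16*(1/18))*(3 - 138) = (18 + 8/9)*(-135) = (170/9)*(-135) = -2550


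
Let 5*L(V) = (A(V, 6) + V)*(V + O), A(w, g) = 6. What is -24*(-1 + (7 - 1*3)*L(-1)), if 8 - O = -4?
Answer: -1032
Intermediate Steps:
O = 12 (O = 8 - 1*(-4) = 8 + 4 = 12)
L(V) = (6 + V)*(12 + V)/5 (L(V) = ((6 + V)*(V + 12))/5 = ((6 + V)*(12 + V))/5 = (6 + V)*(12 + V)/5)
-24*(-1 + (7 - 1*3)*L(-1)) = -24*(-1 + (7 - 1*3)*(72/5 + (1/5)*(-1)**2 + (18/5)*(-1))) = -24*(-1 + (7 - 3)*(72/5 + (1/5)*1 - 18/5)) = -24*(-1 + 4*(72/5 + 1/5 - 18/5)) = -24*(-1 + 4*11) = -24*(-1 + 44) = -24*43 = -1032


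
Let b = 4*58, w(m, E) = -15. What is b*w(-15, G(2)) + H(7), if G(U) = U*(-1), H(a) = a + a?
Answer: -3466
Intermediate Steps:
H(a) = 2*a
G(U) = -U
b = 232
b*w(-15, G(2)) + H(7) = 232*(-15) + 2*7 = -3480 + 14 = -3466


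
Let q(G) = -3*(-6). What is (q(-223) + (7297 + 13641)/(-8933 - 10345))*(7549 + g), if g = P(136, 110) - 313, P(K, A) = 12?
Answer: 393887728/3213 ≈ 1.2259e+5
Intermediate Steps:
q(G) = 18
g = -301 (g = 12 - 313 = -301)
(q(-223) + (7297 + 13641)/(-8933 - 10345))*(7549 + g) = (18 + (7297 + 13641)/(-8933 - 10345))*(7549 - 301) = (18 + 20938/(-19278))*7248 = (18 + 20938*(-1/19278))*7248 = (18 - 10469/9639)*7248 = (163033/9639)*7248 = 393887728/3213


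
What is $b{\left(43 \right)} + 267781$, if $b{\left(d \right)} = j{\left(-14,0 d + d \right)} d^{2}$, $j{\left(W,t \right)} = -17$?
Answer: $236348$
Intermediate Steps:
$b{\left(d \right)} = - 17 d^{2}$
$b{\left(43 \right)} + 267781 = - 17 \cdot 43^{2} + 267781 = \left(-17\right) 1849 + 267781 = -31433 + 267781 = 236348$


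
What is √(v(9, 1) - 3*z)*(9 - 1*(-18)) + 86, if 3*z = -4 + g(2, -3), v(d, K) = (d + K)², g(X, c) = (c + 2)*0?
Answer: 86 + 54*√26 ≈ 361.35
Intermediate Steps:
g(X, c) = 0 (g(X, c) = (2 + c)*0 = 0)
v(d, K) = (K + d)²
z = -4/3 (z = (-4 + 0)/3 = (⅓)*(-4) = -4/3 ≈ -1.3333)
√(v(9, 1) - 3*z)*(9 - 1*(-18)) + 86 = √((1 + 9)² - 3*(-4/3))*(9 - 1*(-18)) + 86 = √(10² + 4)*(9 + 18) + 86 = √(100 + 4)*27 + 86 = √104*27 + 86 = (2*√26)*27 + 86 = 54*√26 + 86 = 86 + 54*√26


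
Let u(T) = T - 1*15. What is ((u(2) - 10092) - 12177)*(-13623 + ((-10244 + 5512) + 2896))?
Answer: 344457438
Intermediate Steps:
u(T) = -15 + T (u(T) = T - 15 = -15 + T)
((u(2) - 10092) - 12177)*(-13623 + ((-10244 + 5512) + 2896)) = (((-15 + 2) - 10092) - 12177)*(-13623 + ((-10244 + 5512) + 2896)) = ((-13 - 10092) - 12177)*(-13623 + (-4732 + 2896)) = (-10105 - 12177)*(-13623 - 1836) = -22282*(-15459) = 344457438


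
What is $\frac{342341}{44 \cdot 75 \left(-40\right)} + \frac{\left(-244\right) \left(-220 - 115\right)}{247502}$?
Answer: $- \frac{36970201091}{16335132000} \approx -2.2632$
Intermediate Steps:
$\frac{342341}{44 \cdot 75 \left(-40\right)} + \frac{\left(-244\right) \left(-220 - 115\right)}{247502} = \frac{342341}{3300 \left(-40\right)} + \left(-244\right) \left(-335\right) \frac{1}{247502} = \frac{342341}{-132000} + 81740 \cdot \frac{1}{247502} = 342341 \left(- \frac{1}{132000}\right) + \frac{40870}{123751} = - \frac{342341}{132000} + \frac{40870}{123751} = - \frac{36970201091}{16335132000}$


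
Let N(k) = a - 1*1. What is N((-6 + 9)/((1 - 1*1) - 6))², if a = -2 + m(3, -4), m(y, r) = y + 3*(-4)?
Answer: 144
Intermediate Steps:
m(y, r) = -12 + y (m(y, r) = y - 12 = -12 + y)
a = -11 (a = -2 + (-12 + 3) = -2 - 9 = -11)
N(k) = -12 (N(k) = -11 - 1*1 = -11 - 1 = -12)
N((-6 + 9)/((1 - 1*1) - 6))² = (-12)² = 144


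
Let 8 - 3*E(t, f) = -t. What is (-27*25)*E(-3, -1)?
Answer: -1125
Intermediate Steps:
E(t, f) = 8/3 + t/3 (E(t, f) = 8/3 - (-1)*t/3 = 8/3 + t/3)
(-27*25)*E(-3, -1) = (-27*25)*(8/3 + (1/3)*(-3)) = -675*(8/3 - 1) = -675*5/3 = -1125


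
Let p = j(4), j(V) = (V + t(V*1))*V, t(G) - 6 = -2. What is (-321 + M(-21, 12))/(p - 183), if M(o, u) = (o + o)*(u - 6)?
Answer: 573/151 ≈ 3.7947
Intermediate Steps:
t(G) = 4 (t(G) = 6 - 2 = 4)
j(V) = V*(4 + V) (j(V) = (V + 4)*V = (4 + V)*V = V*(4 + V))
M(o, u) = 2*o*(-6 + u) (M(o, u) = (2*o)*(-6 + u) = 2*o*(-6 + u))
p = 32 (p = 4*(4 + 4) = 4*8 = 32)
(-321 + M(-21, 12))/(p - 183) = (-321 + 2*(-21)*(-6 + 12))/(32 - 183) = (-321 + 2*(-21)*6)/(-151) = (-321 - 252)*(-1/151) = -573*(-1/151) = 573/151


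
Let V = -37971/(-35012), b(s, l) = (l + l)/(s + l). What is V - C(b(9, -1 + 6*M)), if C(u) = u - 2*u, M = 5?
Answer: 1736797/665228 ≈ 2.6108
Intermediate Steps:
b(s, l) = 2*l/(l + s) (b(s, l) = (2*l)/(l + s) = 2*l/(l + s))
V = 37971/35012 (V = -37971*(-1/35012) = 37971/35012 ≈ 1.0845)
C(u) = -u
V - C(b(9, -1 + 6*M)) = 37971/35012 - (-1)*2*(-1 + 6*5)/((-1 + 6*5) + 9) = 37971/35012 - (-1)*2*(-1 + 30)/((-1 + 30) + 9) = 37971/35012 - (-1)*2*29/(29 + 9) = 37971/35012 - (-1)*2*29/38 = 37971/35012 - (-1)*2*29*(1/38) = 37971/35012 - (-1)*29/19 = 37971/35012 - 1*(-29/19) = 37971/35012 + 29/19 = 1736797/665228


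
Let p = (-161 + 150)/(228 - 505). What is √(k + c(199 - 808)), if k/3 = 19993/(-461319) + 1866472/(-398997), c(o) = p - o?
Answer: √19091624601937993286093897403/5665108497879 ≈ 24.390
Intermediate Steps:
p = 11/277 (p = -11/(-277) = -11*(-1/277) = 11/277 ≈ 0.039711)
c(o) = 11/277 - o
k = -289672047863/20451655227 (k = 3*(19993/(-461319) + 1866472/(-398997)) = 3*(19993*(-1/461319) + 1866472*(-1/398997)) = 3*(-19993/461319 - 1866472/398997) = 3*(-289672047863/61354965681) = -289672047863/20451655227 ≈ -14.164)
√(k + c(199 - 808)) = √(-289672047863/20451655227 + (11/277 - (199 - 808))) = √(-289672047863/20451655227 + (11/277 - 1*(-609))) = √(-289672047863/20451655227 + (11/277 + 609)) = √(-289672047863/20451655227 + 168704/277) = √(3370036886157757/5665108497879) = √19091624601937993286093897403/5665108497879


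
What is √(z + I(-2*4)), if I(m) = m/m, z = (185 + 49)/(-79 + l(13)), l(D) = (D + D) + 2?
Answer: I*√1037/17 ≈ 1.8943*I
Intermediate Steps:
l(D) = 2 + 2*D (l(D) = 2*D + 2 = 2 + 2*D)
z = -78/17 (z = (185 + 49)/(-79 + (2 + 2*13)) = 234/(-79 + (2 + 26)) = 234/(-79 + 28) = 234/(-51) = 234*(-1/51) = -78/17 ≈ -4.5882)
I(m) = 1
√(z + I(-2*4)) = √(-78/17 + 1) = √(-61/17) = I*√1037/17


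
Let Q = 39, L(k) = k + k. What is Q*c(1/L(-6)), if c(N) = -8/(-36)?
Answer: 26/3 ≈ 8.6667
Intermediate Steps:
L(k) = 2*k
c(N) = 2/9 (c(N) = -8*(-1/36) = 2/9)
Q*c(1/L(-6)) = 39*(2/9) = 26/3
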